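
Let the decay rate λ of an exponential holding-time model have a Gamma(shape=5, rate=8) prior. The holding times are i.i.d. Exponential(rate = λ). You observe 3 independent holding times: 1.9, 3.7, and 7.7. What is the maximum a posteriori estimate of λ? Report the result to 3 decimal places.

The Exponential(rate=λ) likelihood is ∝ λ^n e^(−λΣtᵢ). Here n = 3 and Σtᵢ = 1.9 + 3.7 + 7.7 = 13.3.
Posterior ∝ λ^4e^(−8λ) · λ^3e^(−13.3λ) = λ^7e^(−21.3λ), i.e. Gamma(8, 21.3).
Mode = (a−1)/b = 7/21.3 ≈ 0.329.

λ̂_MAP = 0.329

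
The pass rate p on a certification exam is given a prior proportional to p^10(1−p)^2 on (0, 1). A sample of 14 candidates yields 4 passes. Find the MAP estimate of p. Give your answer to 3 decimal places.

p̂_MAP = 0.538

The prior density ∝ p^10(1−p)^2 is the kernel of Beta(11, 3).
Data: 4 successes in 14 trials. The binomial likelihood contributes p^4(1−p)^10, so the posterior is Beta(11+4, 3+10) = Beta(15, 13).
For Beta(a, b) with a, b > 1 the mode is (a−1)/(a+b−2) = 14/26 ≈ 0.538.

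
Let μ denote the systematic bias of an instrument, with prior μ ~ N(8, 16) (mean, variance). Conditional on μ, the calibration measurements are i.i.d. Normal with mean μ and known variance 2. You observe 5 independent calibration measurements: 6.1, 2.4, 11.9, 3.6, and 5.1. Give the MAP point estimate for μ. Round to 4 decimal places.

μ̂_MAP = 5.8732

n = 5; x̄ = (6.1 + 2.4 + 11.9 + 3.6 + 5.1)/5 = 29.1/5 = 5.82.
For a Normal prior and Normal likelihood with known variance, the posterior is Normal; its mode equals its mean, the precision-weighted average.
Prior precision 1/σ₀² = 1/16 = 0.0625; data precision n/σ² = 5/2 = 2.5.
μ̂ = (0.0625·8 + 2.5·5.82) / (0.0625 + 2.5) = 15.05/2.5625 = 1204/205 ≈ 5.8732.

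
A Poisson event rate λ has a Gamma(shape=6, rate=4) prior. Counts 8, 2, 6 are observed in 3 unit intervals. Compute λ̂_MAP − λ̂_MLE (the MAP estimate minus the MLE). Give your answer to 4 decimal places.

Σxᵢ = 16. Posterior is Gamma(22, 7); MAP = (22−1)/7 = 21/7 ≈ 3.00000.
MLE = x̄ = 16/3 ≈ 5.33333.
Difference = 21/7 − 16/3 = -7/3 ≈ -2.3333.

MAP − MLE = -2.3333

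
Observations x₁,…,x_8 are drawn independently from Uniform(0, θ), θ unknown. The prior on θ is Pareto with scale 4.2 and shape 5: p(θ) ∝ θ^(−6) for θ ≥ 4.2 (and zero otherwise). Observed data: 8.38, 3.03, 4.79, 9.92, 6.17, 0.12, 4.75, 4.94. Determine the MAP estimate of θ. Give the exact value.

The Uniform(0, θ) likelihood is θ^(−n) for θ ≥ max(xᵢ), zero otherwise. Here max(xᵢ) = 9.92.
Posterior ∝ θ^(−6) · θ^(−8) = θ^(−14) on θ ≥ max(4.2, 9.92) = 9.92.
This density is strictly decreasing in θ, so the posterior mode lies at the lower boundary of the support.

θ̂_MAP = 9.92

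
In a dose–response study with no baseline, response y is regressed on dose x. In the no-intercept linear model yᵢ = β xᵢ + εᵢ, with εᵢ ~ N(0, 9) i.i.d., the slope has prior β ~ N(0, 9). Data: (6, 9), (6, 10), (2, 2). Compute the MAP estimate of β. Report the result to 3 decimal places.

β̂_MAP = 1.532

log p(β | y) = −Σ(yᵢ − βxᵢ)²/(2·9) − β²/(2·9) + const.
Setting the derivative to zero: Σxᵢ(yᵢ − βxᵢ)/9 − β/9 = 0, so β = Σxᵢyᵢ / (Σxᵢ² + σ²/τ²).
Σxᵢyᵢ = 6·9 + 6·10 + 2·2 = 118; Σxᵢ² = 76; σ²/τ² = 1.
β̂_MAP = 118 / (76 + 1) = 118/77 ≈ 1.532.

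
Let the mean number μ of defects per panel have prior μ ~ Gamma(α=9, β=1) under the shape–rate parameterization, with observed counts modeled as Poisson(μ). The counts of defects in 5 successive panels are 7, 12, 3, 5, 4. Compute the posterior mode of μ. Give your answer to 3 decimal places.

μ̂_MAP = 6.500

Σxᵢ = 7+12+3+5+4 = 31, with n = 5.
Posterior ∝ μ^8e^(−1μ) · μ^31e^(−5μ) = μ^39e^(−6μ), i.e. Gamma(shape=40, rate=6).
The mode of a Gamma(a, b) with a ≥ 1 (shape–rate) is (a−1)/b = 39/6 ≈ 6.500.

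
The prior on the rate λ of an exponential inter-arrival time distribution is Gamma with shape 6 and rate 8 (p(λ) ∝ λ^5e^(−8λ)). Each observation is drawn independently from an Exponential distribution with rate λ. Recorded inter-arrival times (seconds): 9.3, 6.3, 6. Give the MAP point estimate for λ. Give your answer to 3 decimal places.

λ̂_MAP = 0.270

The Exponential(rate=λ) likelihood is ∝ λ^n e^(−λΣtᵢ). Here n = 3 and Σtᵢ = 9.3 + 6.3 + 6 = 21.6.
Posterior ∝ λ^5e^(−8λ) · λ^3e^(−21.6λ) = λ^8e^(−29.6λ), i.e. Gamma(9, 29.6).
Mode = (a−1)/b = 8/29.6 ≈ 0.270.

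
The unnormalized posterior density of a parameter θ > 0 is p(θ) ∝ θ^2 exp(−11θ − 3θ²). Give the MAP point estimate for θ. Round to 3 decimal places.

ℓ'(θ) = 2/θ − 11 − 6θ. Setting this to zero and multiplying by θ: 6θ² + 11θ − 2 = 0.
θ = (−11 + √(11² + 4·6·2)) / (2·6) = (−11 + √169) / 12 = (−11 + 13)/12 = 1/6.
ℓ''(θ) = −2/θ² − 6 < 0, confirming a maximum.

θ̂_MAP = 0.167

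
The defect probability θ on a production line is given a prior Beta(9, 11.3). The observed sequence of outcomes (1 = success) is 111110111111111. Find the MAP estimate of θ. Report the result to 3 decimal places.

θ̂_MAP = 0.661

Prior: Beta(9, 11.3).
Data: 14 successes in 15 trials (from the sequence). The binomial likelihood contributes θ^14(1−θ)^1, so the posterior is Beta(9+14, 11.3+1) = Beta(23, 12.3).
For Beta(a, b) with a, b > 1 the mode is (a−1)/(a+b−2) = 22/33.3 ≈ 0.661.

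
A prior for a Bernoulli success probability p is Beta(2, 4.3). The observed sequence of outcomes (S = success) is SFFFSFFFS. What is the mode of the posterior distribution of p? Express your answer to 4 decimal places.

Prior: Beta(2, 4.3).
Data: 3 successes in 9 trials (from the sequence). The binomial likelihood contributes p^3(1−p)^6, so the posterior is Beta(2+3, 4.3+6) = Beta(5, 10.3).
For Beta(a, b) with a, b > 1 the mode is (a−1)/(a+b−2) = 4/13.3 ≈ 0.3008.

p̂_MAP = 0.3008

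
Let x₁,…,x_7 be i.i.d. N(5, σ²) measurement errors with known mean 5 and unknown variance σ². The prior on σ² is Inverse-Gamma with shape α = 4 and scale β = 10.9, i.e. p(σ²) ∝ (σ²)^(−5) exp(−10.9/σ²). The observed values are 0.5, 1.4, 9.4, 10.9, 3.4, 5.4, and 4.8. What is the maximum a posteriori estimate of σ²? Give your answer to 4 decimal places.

Sum of squared deviations about the known mean: SS = (0.5−5)² + (1.4−5)² + (9.4−5)² + (10.9−5)² + (3.4−5)² + (5.4−5)² + (4.8−5)² = 90.14.
The Normal likelihood contributes (σ²)^(−n/2) exp(−SS/(2σ²)), so the posterior is Inverse-Gamma(α + n/2, β + SS/2) = Inverse-Gamma(7.5, 55.97).
The mode of Inverse-Gamma(a, b) is b/(a+1) = 55.97/8.5 ≈ 6.5847.

σ̂²_MAP = 6.5847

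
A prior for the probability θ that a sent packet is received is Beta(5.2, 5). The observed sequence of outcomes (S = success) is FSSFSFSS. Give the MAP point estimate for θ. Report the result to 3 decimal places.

Prior: Beta(5.2, 5).
Data: 5 successes in 8 trials (from the sequence). The binomial likelihood contributes θ^5(1−θ)^3, so the posterior is Beta(5.2+5, 5+3) = Beta(10.2, 8).
For Beta(a, b) with a, b > 1 the mode is (a−1)/(a+b−2) = 9.2/16.2 ≈ 0.568.

θ̂_MAP = 0.568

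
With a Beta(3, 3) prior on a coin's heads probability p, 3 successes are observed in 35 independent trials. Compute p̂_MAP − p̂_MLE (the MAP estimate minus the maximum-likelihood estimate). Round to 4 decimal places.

Posterior is Beta(6, 35); MAP = (6−1)/(41−2) = 5/39 ≈ 0.12821.
MLE ignores the prior: p̂_MLE = k/n = 3/35 ≈ 0.08571.
Difference = 5/39 − 3/35 = 58/1365 ≈ 0.0425.

MAP − MLE = 0.0425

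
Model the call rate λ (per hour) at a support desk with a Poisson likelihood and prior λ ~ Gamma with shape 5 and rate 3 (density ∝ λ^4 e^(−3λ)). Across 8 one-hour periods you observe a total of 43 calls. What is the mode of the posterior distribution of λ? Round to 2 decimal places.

Σxᵢ = 43, n = 8.
Posterior ∝ λ^4e^(−3λ) · λ^43e^(−8λ) = λ^47e^(−11λ), i.e. Gamma(shape=48, rate=11).
The mode of a Gamma(a, b) with a ≥ 1 (shape–rate) is (a−1)/b = 47/11 ≈ 4.27.

λ̂_MAP = 4.27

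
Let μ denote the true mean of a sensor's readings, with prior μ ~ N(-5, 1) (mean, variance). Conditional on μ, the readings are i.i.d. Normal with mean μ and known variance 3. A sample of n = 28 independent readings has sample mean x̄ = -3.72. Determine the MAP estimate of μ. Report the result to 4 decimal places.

μ̂_MAP = -3.8439

n = 28, x̄ = -3.72.
For a Normal prior and Normal likelihood with known variance, the posterior is Normal; its mode equals its mean, the precision-weighted average.
Prior precision 1/σ₀² = 1/1 = 1; data precision n/σ² = 28/3.
μ̂ = (1·(-5) + (28/3)·(-3.72)) / (1 + 28/3) = (-39.72)/(31/3) = -2979/775 ≈ -3.8439.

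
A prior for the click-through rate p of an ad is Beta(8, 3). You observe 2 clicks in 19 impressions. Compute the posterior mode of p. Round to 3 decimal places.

p̂_MAP = 0.321

Prior: Beta(8, 3).
Data: 2 successes in 19 trials. The binomial likelihood contributes p^2(1−p)^17, so the posterior is Beta(8+2, 3+17) = Beta(10, 20).
For Beta(a, b) with a, b > 1 the mode is (a−1)/(a+b−2) = 9/28 ≈ 0.321.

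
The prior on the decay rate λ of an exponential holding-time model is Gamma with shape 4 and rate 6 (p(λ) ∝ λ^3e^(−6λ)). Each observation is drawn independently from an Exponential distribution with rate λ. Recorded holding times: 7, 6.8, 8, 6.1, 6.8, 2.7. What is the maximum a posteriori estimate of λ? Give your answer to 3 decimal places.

The Exponential(rate=λ) likelihood is ∝ λ^n e^(−λΣtᵢ). Here n = 6 and Σtᵢ = 7 + 6.8 + 8 + 6.1 + 6.8 + 2.7 = 37.4.
Posterior ∝ λ^3e^(−6λ) · λ^6e^(−37.4λ) = λ^9e^(−43.4λ), i.e. Gamma(10, 43.4).
Mode = (a−1)/b = 9/43.4 ≈ 0.207.

λ̂_MAP = 0.207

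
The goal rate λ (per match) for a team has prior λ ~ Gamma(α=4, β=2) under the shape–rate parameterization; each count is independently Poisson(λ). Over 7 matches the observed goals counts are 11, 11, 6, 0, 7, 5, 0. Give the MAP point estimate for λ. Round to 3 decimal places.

Σxᵢ = 11+11+6+0+7+5+0 = 40, with n = 7.
Posterior ∝ λ^3e^(−2λ) · λ^40e^(−7λ) = λ^43e^(−9λ), i.e. Gamma(shape=44, rate=9).
The mode of a Gamma(a, b) with a ≥ 1 (shape–rate) is (a−1)/b = 43/9 ≈ 4.778.

λ̂_MAP = 4.778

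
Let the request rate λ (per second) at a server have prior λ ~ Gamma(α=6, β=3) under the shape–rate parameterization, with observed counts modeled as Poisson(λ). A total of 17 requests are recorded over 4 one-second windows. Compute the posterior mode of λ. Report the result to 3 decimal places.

Σxᵢ = 17, n = 4.
Posterior ∝ λ^5e^(−3λ) · λ^17e^(−4λ) = λ^22e^(−7λ), i.e. Gamma(shape=23, rate=7).
The mode of a Gamma(a, b) with a ≥ 1 (shape–rate) is (a−1)/b = 22/7 ≈ 3.143.

λ̂_MAP = 3.143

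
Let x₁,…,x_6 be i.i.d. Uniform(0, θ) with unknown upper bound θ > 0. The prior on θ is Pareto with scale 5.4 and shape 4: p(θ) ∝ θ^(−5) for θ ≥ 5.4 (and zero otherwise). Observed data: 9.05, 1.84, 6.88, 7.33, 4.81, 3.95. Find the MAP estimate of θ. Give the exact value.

θ̂_MAP = 9.05

The Uniform(0, θ) likelihood is θ^(−n) for θ ≥ max(xᵢ), zero otherwise. Here max(xᵢ) = 9.05.
Posterior ∝ θ^(−5) · θ^(−6) = θ^(−11) on θ ≥ max(5.4, 9.05) = 9.05.
This density is strictly decreasing in θ, so the posterior mode lies at the lower boundary of the support.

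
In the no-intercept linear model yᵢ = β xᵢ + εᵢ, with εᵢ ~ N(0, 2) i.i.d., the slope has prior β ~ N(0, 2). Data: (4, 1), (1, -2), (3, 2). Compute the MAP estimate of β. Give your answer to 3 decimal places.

β̂_MAP = 0.296

log p(β | y) = −Σ(yᵢ − βxᵢ)²/(2·2) − β²/(2·2) + const.
Setting the derivative to zero: Σxᵢ(yᵢ − βxᵢ)/2 − β/2 = 0, so β = Σxᵢyᵢ / (Σxᵢ² + σ²/τ²).
Σxᵢyᵢ = 4·1 + 1·(-2) + 3·2 = 8; Σxᵢ² = 26; σ²/τ² = 1.
β̂_MAP = 8 / (26 + 1) = 8/27 ≈ 0.296.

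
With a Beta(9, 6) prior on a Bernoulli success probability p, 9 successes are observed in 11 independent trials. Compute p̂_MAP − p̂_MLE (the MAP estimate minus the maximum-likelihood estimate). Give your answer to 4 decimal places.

MAP − MLE = -0.1098

Posterior is Beta(18, 8); MAP = (18−1)/(26−2) = 17/24 ≈ 0.70833.
MLE ignores the prior: p̂_MLE = k/n = 9/11 ≈ 0.81818.
Difference = 17/24 − 9/11 = -29/264 ≈ -0.1098.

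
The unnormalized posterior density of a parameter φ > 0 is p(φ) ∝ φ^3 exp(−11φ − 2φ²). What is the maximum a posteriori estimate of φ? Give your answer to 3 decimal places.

ℓ'(φ) = 3/φ − 11 − 4φ. Setting this to zero and multiplying by φ: 4φ² + 11φ − 3 = 0.
φ = (−11 + √(11² + 4·4·3)) / (2·4) = (−11 + √169) / 8 = (−11 + 13)/8 = 1/4.
ℓ''(φ) = −3/φ² − 4 < 0, confirming a maximum.

φ̂_MAP = 0.250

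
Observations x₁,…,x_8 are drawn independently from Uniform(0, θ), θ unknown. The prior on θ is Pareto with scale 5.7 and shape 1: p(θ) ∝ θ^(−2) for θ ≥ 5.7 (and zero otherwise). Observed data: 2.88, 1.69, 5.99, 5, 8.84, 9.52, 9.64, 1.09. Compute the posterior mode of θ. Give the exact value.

The Uniform(0, θ) likelihood is θ^(−n) for θ ≥ max(xᵢ), zero otherwise. Here max(xᵢ) = 9.64.
Posterior ∝ θ^(−2) · θ^(−8) = θ^(−10) on θ ≥ max(5.7, 9.64) = 9.64.
This density is strictly decreasing in θ, so the posterior mode lies at the lower boundary of the support.

θ̂_MAP = 9.64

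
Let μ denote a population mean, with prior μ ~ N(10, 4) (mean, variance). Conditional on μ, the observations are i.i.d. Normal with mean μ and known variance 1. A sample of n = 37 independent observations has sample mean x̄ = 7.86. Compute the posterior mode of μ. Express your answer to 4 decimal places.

μ̂_MAP = 7.8744

n = 37, x̄ = 7.86.
For a Normal prior and Normal likelihood with known variance, the posterior is Normal; its mode equals its mean, the precision-weighted average.
Prior precision 1/σ₀² = 1/4 = 0.25; data precision n/σ² = 37/1 = 37.
μ̂ = (0.25·10 + 37·7.86) / (0.25 + 37) = 293.32/37.25 = 29332/3725 ≈ 7.8744.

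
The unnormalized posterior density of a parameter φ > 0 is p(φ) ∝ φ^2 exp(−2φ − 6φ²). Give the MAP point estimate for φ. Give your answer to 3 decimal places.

φ̂_MAP = 0.333

ℓ'(φ) = 2/φ − 2 − 12φ. Setting this to zero and multiplying by φ: 12φ² + 2φ − 2 = 0.
φ = (−2 + √(2² + 4·12·2)) / (2·12) = (−2 + √100) / 24 = (−2 + 10)/24 = 1/3.
ℓ''(φ) = −2/φ² − 12 < 0, confirming a maximum.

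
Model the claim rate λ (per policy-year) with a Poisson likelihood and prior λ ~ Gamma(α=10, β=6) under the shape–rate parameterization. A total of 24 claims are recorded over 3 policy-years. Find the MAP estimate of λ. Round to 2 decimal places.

λ̂_MAP = 3.67

Σxᵢ = 24, n = 3.
Posterior ∝ λ^9e^(−6λ) · λ^24e^(−3λ) = λ^33e^(−9λ), i.e. Gamma(shape=34, rate=9).
The mode of a Gamma(a, b) with a ≥ 1 (shape–rate) is (a−1)/b = 33/9 ≈ 3.67.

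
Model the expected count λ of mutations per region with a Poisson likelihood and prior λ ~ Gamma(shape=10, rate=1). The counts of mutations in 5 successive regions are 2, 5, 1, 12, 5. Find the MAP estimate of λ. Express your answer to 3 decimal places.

Σxᵢ = 2+5+1+12+5 = 25, with n = 5.
Posterior ∝ λ^9e^(−1λ) · λ^25e^(−5λ) = λ^34e^(−6λ), i.e. Gamma(shape=35, rate=6).
The mode of a Gamma(a, b) with a ≥ 1 (shape–rate) is (a−1)/b = 34/6 ≈ 5.667.

λ̂_MAP = 5.667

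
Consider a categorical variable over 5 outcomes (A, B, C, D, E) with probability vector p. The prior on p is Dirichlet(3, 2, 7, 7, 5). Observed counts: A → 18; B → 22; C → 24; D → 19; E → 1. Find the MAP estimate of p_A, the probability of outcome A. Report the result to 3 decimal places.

The posterior is Dirichlet(αᵢ + nᵢ) = Dirichlet(21, 24, 31, 26, 6).
For a Dirichlet(a₁,…,a_K) with all aᵢ > 1, the mode has j-th component (aⱼ − 1)/(Σaᵢ − K).
Here Σaᵢ = 108 and K = 5, so p_A = (21 − 1)/(108 − 5) = 20/103 ≈ 0.194.

MAP estimate of p_A = 0.194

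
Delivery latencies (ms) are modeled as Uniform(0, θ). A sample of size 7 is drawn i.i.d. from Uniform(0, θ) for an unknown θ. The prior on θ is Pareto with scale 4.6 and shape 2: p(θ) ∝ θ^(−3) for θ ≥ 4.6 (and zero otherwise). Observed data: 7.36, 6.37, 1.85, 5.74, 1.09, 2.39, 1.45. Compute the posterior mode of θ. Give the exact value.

The Uniform(0, θ) likelihood is θ^(−n) for θ ≥ max(xᵢ), zero otherwise. Here max(xᵢ) = 7.36.
Posterior ∝ θ^(−3) · θ^(−7) = θ^(−10) on θ ≥ max(4.6, 7.36) = 7.36.
This density is strictly decreasing in θ, so the posterior mode lies at the lower boundary of the support.

θ̂_MAP = 7.36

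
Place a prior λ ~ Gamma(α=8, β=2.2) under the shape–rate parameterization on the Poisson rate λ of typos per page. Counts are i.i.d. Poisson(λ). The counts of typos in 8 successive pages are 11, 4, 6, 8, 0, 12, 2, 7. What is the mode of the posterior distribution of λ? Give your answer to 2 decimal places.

Σxᵢ = 11+4+6+8+0+12+2+7 = 50, with n = 8.
Posterior ∝ λ^7e^(−2.2λ) · λ^50e^(−8λ) = λ^57e^(−10.2λ), i.e. Gamma(shape=58, rate=10.2).
The mode of a Gamma(a, b) with a ≥ 1 (shape–rate) is (a−1)/b = 57/10.2 ≈ 5.59.

λ̂_MAP = 5.59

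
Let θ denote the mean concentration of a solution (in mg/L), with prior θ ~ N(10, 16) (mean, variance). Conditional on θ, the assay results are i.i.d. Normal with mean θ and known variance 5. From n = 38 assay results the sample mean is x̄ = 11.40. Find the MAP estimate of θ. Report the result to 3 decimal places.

n = 38, x̄ = 11.40.
For a Normal prior and Normal likelihood with known variance, the posterior is Normal; its mode equals its mean, the precision-weighted average.
Prior precision 1/σ₀² = 1/16 = 0.0625; data precision n/σ² = 38/5 = 7.6.
θ̂ = (0.0625·10 + 7.6·11.4) / (0.0625 + 7.6) = 87.265/7.6625 = 34906/3065 ≈ 11.389.

θ̂_MAP = 11.389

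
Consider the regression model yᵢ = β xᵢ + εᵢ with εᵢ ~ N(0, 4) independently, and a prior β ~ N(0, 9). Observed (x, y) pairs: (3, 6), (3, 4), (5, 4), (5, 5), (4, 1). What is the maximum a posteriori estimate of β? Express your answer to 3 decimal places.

β̂_MAP = 0.936

log p(β | y) = −Σ(yᵢ − βxᵢ)²/(2·4) − β²/(2·9) + const.
Setting the derivative to zero: Σxᵢ(yᵢ − βxᵢ)/4 − β/9 = 0, so β = Σxᵢyᵢ / (Σxᵢ² + σ²/τ²).
Σxᵢyᵢ = 3·6 + 3·4 + 5·4 + 5·5 + 4·1 = 79; Σxᵢ² = 84; σ²/τ² = 4/9.
β̂_MAP = 79 / (84 + 4/9) = 79/(760/9) = 711/760 ≈ 0.936.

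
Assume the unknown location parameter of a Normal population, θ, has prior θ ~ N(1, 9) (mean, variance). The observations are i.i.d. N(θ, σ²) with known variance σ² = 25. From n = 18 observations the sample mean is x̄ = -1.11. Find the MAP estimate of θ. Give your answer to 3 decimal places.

n = 18, x̄ = -1.11.
For a Normal prior and Normal likelihood with known variance, the posterior is Normal; its mode equals its mean, the precision-weighted average.
Prior precision 1/σ₀² = 1/9; data precision n/σ² = 18/25 = 0.72.
θ̂ = ((1/9)·1 + 0.72·(-1.11)) / (1/9 + 0.72) = (-7741/11250)/(187/225) = -7741/9350 ≈ -0.828.

θ̂_MAP = -0.828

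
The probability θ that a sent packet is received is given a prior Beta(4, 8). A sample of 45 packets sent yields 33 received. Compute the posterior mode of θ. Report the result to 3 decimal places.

θ̂_MAP = 0.655

Prior: Beta(4, 8).
Data: 33 successes in 45 trials. The binomial likelihood contributes θ^33(1−θ)^12, so the posterior is Beta(4+33, 8+12) = Beta(37, 20).
For Beta(a, b) with a, b > 1 the mode is (a−1)/(a+b−2) = 36/55 ≈ 0.655.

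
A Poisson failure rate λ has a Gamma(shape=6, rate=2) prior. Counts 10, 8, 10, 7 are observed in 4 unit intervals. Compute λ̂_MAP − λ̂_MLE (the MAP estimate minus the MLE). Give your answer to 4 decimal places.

MAP − MLE = -2.0833

Σxᵢ = 35. Posterior is Gamma(41, 6); MAP = (41−1)/6 = 40/6 ≈ 6.66667.
MLE = x̄ = 35/4 ≈ 8.75000.
Difference = 40/6 − 35/4 = -25/12 ≈ -2.0833.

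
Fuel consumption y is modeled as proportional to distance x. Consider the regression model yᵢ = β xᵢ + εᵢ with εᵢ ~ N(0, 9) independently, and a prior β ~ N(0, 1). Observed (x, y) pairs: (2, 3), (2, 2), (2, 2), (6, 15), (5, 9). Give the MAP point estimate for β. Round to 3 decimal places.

β̂_MAP = 1.817

log p(β | y) = −Σ(yᵢ − βxᵢ)²/(2·9) − β²/(2·1) + const.
Setting the derivative to zero: Σxᵢ(yᵢ − βxᵢ)/9 − β/1 = 0, so β = Σxᵢyᵢ / (Σxᵢ² + σ²/τ²).
Σxᵢyᵢ = 2·3 + 2·2 + 2·2 + 6·15 + 5·9 = 149; Σxᵢ² = 73; σ²/τ² = 9.
β̂_MAP = 149 / (73 + 9) = 149/82 ≈ 1.817.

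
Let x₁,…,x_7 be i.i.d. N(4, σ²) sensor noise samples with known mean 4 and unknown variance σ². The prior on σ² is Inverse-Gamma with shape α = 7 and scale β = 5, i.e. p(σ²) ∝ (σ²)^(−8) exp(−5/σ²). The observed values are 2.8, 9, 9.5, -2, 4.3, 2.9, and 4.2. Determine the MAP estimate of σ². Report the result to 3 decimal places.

Sum of squared deviations about the known mean: SS = (2.8−4)² + (9−4)² + (9.5−4)² + (-2−4)² + (4.3−4)² + (2.9−4)² + (4.2−4)² = 94.03.
The Normal likelihood contributes (σ²)^(−n/2) exp(−SS/(2σ²)), so the posterior is Inverse-Gamma(α + n/2, β + SS/2) = Inverse-Gamma(10.5, 52.015).
The mode of Inverse-Gamma(a, b) is b/(a+1) = 52.015/11.5 ≈ 4.523.

σ̂²_MAP = 4.523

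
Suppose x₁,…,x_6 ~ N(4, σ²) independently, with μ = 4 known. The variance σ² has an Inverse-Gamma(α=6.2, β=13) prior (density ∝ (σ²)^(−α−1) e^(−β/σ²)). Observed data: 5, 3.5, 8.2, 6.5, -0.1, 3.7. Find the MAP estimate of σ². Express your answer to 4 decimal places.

σ̂²_MAP = 3.3353

Sum of squared deviations about the known mean: SS = (5−4)² + (3.5−4)² + (8.2−4)² + (6.5−4)² + (-0.1−4)² + (3.7−4)² = 42.04.
The Normal likelihood contributes (σ²)^(−n/2) exp(−SS/(2σ²)), so the posterior is Inverse-Gamma(α + n/2, β + SS/2) = Inverse-Gamma(9.2, 34.02).
The mode of Inverse-Gamma(a, b) is b/(a+1) = 34.02/10.2 ≈ 3.3353.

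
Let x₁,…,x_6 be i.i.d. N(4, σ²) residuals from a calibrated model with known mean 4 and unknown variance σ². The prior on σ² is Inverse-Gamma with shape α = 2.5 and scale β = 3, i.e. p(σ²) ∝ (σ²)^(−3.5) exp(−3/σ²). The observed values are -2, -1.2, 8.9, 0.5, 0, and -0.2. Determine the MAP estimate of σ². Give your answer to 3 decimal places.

Sum of squared deviations about the known mean: SS = (-2−4)² + (-1.2−4)² + (8.9−4)² + (0.5−4)² + (0−4)² + (-0.2−4)² = 132.94.
The Normal likelihood contributes (σ²)^(−n/2) exp(−SS/(2σ²)), so the posterior is Inverse-Gamma(α + n/2, β + SS/2) = Inverse-Gamma(5.5, 69.47).
The mode of Inverse-Gamma(a, b) is b/(a+1) = 69.47/6.5 ≈ 10.688.

σ̂²_MAP = 10.688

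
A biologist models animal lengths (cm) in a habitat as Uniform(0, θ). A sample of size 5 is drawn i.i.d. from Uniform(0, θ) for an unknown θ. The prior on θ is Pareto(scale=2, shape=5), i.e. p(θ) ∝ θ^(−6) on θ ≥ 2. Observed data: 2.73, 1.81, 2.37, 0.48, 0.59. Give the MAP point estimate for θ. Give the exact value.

The Uniform(0, θ) likelihood is θ^(−n) for θ ≥ max(xᵢ), zero otherwise. Here max(xᵢ) = 2.73.
Posterior ∝ θ^(−6) · θ^(−5) = θ^(−11) on θ ≥ max(2, 2.73) = 2.73.
This density is strictly decreasing in θ, so the posterior mode lies at the lower boundary of the support.

θ̂_MAP = 2.73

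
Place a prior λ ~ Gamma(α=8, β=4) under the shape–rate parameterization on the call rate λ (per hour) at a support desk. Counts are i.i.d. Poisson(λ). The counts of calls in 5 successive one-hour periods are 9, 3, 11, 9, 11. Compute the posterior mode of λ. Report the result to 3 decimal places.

Σxᵢ = 9+3+11+9+11 = 43, with n = 5.
Posterior ∝ λ^7e^(−4λ) · λ^43e^(−5λ) = λ^50e^(−9λ), i.e. Gamma(shape=51, rate=9).
The mode of a Gamma(a, b) with a ≥ 1 (shape–rate) is (a−1)/b = 50/9 ≈ 5.556.

λ̂_MAP = 5.556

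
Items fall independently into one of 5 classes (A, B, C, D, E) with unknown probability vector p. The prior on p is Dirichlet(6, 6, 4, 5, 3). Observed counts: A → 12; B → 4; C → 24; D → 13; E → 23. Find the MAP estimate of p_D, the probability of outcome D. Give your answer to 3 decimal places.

MAP estimate of p_D = 0.179

The posterior is Dirichlet(αᵢ + nᵢ) = Dirichlet(18, 10, 28, 18, 26).
For a Dirichlet(a₁,…,a_K) with all aᵢ > 1, the mode has j-th component (aⱼ − 1)/(Σaᵢ − K).
Here Σaᵢ = 100 and K = 5, so p_D = (18 − 1)/(100 − 5) = 17/95 ≈ 0.179.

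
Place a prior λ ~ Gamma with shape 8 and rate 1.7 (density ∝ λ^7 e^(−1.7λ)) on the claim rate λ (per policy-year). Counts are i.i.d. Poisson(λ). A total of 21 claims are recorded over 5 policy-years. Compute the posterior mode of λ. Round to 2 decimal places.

λ̂_MAP = 4.18

Σxᵢ = 21, n = 5.
Posterior ∝ λ^7e^(−1.7λ) · λ^21e^(−5λ) = λ^28e^(−6.7λ), i.e. Gamma(shape=29, rate=6.7).
The mode of a Gamma(a, b) with a ≥ 1 (shape–rate) is (a−1)/b = 28/6.7 ≈ 4.18.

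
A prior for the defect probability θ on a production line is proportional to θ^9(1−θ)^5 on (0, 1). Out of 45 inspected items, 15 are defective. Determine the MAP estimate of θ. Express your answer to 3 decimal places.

θ̂_MAP = 0.407

The prior density ∝ θ^9(1−θ)^5 is the kernel of Beta(10, 6).
Data: 15 successes in 45 trials. The binomial likelihood contributes θ^15(1−θ)^30, so the posterior is Beta(10+15, 6+30) = Beta(25, 36).
For Beta(a, b) with a, b > 1 the mode is (a−1)/(a+b−2) = 24/59 ≈ 0.407.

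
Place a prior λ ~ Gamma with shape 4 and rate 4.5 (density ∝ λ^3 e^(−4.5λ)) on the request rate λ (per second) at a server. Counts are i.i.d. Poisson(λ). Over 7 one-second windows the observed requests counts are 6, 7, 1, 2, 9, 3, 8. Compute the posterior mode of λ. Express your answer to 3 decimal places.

λ̂_MAP = 3.391

Σxᵢ = 6+7+1+2+9+3+8 = 36, with n = 7.
Posterior ∝ λ^3e^(−4.5λ) · λ^36e^(−7λ) = λ^39e^(−11.5λ), i.e. Gamma(shape=40, rate=11.5).
The mode of a Gamma(a, b) with a ≥ 1 (shape–rate) is (a−1)/b = 39/11.5 ≈ 3.391.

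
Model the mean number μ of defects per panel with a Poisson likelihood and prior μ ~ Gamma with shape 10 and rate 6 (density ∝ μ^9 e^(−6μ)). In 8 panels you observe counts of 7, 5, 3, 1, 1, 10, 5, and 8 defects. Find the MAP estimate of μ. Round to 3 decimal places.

μ̂_MAP = 3.500

Σxᵢ = 7+5+3+1+1+10+5+8 = 40, with n = 8.
Posterior ∝ μ^9e^(−6μ) · μ^40e^(−8μ) = μ^49e^(−14μ), i.e. Gamma(shape=50, rate=14).
The mode of a Gamma(a, b) with a ≥ 1 (shape–rate) is (a−1)/b = 49/14 ≈ 3.500.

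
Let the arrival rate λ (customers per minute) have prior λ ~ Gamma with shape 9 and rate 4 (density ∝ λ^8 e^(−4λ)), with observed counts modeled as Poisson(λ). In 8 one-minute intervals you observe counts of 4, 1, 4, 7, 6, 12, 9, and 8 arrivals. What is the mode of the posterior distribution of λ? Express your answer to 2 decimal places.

Σxᵢ = 4+1+4+7+6+12+9+8 = 51, with n = 8.
Posterior ∝ λ^8e^(−4λ) · λ^51e^(−8λ) = λ^59e^(−12λ), i.e. Gamma(shape=60, rate=12).
The mode of a Gamma(a, b) with a ≥ 1 (shape–rate) is (a−1)/b = 59/12 ≈ 4.92.

λ̂_MAP = 4.92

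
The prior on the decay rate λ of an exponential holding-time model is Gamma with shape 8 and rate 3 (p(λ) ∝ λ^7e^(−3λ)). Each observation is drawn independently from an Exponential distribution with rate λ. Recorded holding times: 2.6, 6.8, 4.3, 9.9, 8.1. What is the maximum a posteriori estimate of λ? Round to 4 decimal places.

λ̂_MAP = 0.3458

The Exponential(rate=λ) likelihood is ∝ λ^n e^(−λΣtᵢ). Here n = 5 and Σtᵢ = 2.6 + 6.8 + 4.3 + 9.9 + 8.1 = 31.7.
Posterior ∝ λ^7e^(−3λ) · λ^5e^(−31.7λ) = λ^12e^(−34.7λ), i.e. Gamma(13, 34.7).
Mode = (a−1)/b = 12/34.7 ≈ 0.3458.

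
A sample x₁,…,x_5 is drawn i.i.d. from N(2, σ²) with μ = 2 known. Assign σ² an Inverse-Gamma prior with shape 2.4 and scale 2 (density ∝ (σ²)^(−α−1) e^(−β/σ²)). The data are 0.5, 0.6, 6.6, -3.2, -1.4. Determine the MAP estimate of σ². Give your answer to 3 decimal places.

σ̂²_MAP = 5.760

Sum of squared deviations about the known mean: SS = (0.5−2)² + (0.6−2)² + (6.6−2)² + (-3.2−2)² + (-1.4−2)² = 63.97.
The Normal likelihood contributes (σ²)^(−n/2) exp(−SS/(2σ²)), so the posterior is Inverse-Gamma(α + n/2, β + SS/2) = Inverse-Gamma(4.9, 33.985).
The mode of Inverse-Gamma(a, b) is b/(a+1) = 33.985/5.9 ≈ 5.760.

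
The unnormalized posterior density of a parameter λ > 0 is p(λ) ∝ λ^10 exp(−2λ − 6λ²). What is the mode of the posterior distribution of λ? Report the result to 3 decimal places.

λ̂_MAP = 0.833

ℓ'(λ) = 10/λ − 2 − 12λ. Setting this to zero and multiplying by λ: 12λ² + 2λ − 10 = 0.
λ = (−2 + √(2² + 4·12·10)) / (2·12) = (−2 + √484) / 24 = (−2 + 22)/24 = 5/6.
ℓ''(λ) = −10/λ² − 12 < 0, confirming a maximum.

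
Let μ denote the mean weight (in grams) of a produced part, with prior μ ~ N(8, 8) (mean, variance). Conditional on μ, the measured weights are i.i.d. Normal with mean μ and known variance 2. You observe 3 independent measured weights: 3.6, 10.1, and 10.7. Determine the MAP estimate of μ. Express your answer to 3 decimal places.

n = 3; x̄ = (3.6 + 10.1 + 10.7)/3 = 24.4/3 = 122/15 ≈ 8.1333.
For a Normal prior and Normal likelihood with known variance, the posterior is Normal; its mode equals its mean, the precision-weighted average.
Prior precision 1/σ₀² = 1/8 = 0.125; data precision n/σ² = 3/2 = 1.5.
μ̂ = (0.125·8 + 1.5·(122/15)) / (0.125 + 1.5) = 13.2/1.625 = 528/65 ≈ 8.123.

μ̂_MAP = 8.123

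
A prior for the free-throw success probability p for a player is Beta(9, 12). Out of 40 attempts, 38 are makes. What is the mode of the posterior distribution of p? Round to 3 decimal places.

Prior: Beta(9, 12).
Data: 38 successes in 40 trials. The binomial likelihood contributes p^38(1−p)^2, so the posterior is Beta(9+38, 12+2) = Beta(47, 14).
For Beta(a, b) with a, b > 1 the mode is (a−1)/(a+b−2) = 46/59 ≈ 0.780.

p̂_MAP = 0.780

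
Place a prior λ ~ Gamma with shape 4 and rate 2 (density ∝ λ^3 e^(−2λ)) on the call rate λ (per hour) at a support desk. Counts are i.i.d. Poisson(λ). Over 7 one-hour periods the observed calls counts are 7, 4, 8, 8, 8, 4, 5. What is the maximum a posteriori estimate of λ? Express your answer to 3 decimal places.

λ̂_MAP = 5.222

Σxᵢ = 7+4+8+8+8+4+5 = 44, with n = 7.
Posterior ∝ λ^3e^(−2λ) · λ^44e^(−7λ) = λ^47e^(−9λ), i.e. Gamma(shape=48, rate=9).
The mode of a Gamma(a, b) with a ≥ 1 (shape–rate) is (a−1)/b = 47/9 ≈ 5.222.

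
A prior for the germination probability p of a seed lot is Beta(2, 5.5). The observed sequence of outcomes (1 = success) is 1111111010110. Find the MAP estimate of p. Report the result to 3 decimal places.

Prior: Beta(2, 5.5).
Data: 10 successes in 13 trials (from the sequence). The binomial likelihood contributes p^10(1−p)^3, so the posterior is Beta(2+10, 5.5+3) = Beta(12, 8.5).
For Beta(a, b) with a, b > 1 the mode is (a−1)/(a+b−2) = 11/18.5 ≈ 0.595.

p̂_MAP = 0.595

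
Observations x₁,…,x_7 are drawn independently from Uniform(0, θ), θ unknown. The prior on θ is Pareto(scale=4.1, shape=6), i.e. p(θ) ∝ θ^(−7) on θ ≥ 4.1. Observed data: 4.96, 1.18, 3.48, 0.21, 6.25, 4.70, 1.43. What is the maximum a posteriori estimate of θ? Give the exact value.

θ̂_MAP = 6.25

The Uniform(0, θ) likelihood is θ^(−n) for θ ≥ max(xᵢ), zero otherwise. Here max(xᵢ) = 6.25.
Posterior ∝ θ^(−7) · θ^(−7) = θ^(−14) on θ ≥ max(4.1, 6.25) = 6.25.
This density is strictly decreasing in θ, so the posterior mode lies at the lower boundary of the support.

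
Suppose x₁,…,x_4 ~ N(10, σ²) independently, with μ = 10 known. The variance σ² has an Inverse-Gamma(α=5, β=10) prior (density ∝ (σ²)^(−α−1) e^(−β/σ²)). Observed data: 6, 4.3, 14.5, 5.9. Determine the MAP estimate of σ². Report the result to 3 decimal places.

Sum of squared deviations about the known mean: SS = (6−10)² + (4.3−10)² + (14.5−10)² + (5.9−10)² = 85.55.
The Normal likelihood contributes (σ²)^(−n/2) exp(−SS/(2σ²)), so the posterior is Inverse-Gamma(α + n/2, β + SS/2) = Inverse-Gamma(7, 52.775).
The mode of Inverse-Gamma(a, b) is b/(a+1) = 52.775/8 ≈ 6.597.

σ̂²_MAP = 6.597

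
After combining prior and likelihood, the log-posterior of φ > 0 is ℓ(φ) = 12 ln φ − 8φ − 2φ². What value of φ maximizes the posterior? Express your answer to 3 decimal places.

φ̂_MAP = 1.000

ℓ'(φ) = 12/φ − 8 − 4φ. Setting this to zero and multiplying by φ: 4φ² + 8φ − 12 = 0.
φ = (−8 + √(8² + 4·4·12)) / (2·4) = (−8 + √256) / 8 = (−8 + 16)/8 = 1.
ℓ''(φ) = −12/φ² − 4 < 0, confirming a maximum.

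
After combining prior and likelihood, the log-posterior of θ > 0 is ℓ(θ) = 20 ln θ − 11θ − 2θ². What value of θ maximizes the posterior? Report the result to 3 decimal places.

ℓ'(θ) = 20/θ − 11 − 4θ. Setting this to zero and multiplying by θ: 4θ² + 11θ − 20 = 0.
θ = (−11 + √(11² + 4·4·20)) / (2·4) = (−11 + √441) / 8 = (−11 + 21)/8 = 5/4.
ℓ''(θ) = −20/θ² − 4 < 0, confirming a maximum.

θ̂_MAP = 1.250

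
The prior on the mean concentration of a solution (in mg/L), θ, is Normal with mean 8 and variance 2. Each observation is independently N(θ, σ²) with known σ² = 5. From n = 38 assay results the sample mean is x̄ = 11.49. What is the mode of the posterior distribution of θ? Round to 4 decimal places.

n = 38, x̄ = 11.49.
For a Normal prior and Normal likelihood with known variance, the posterior is Normal; its mode equals its mean, the precision-weighted average.
Prior precision 1/σ₀² = 1/2 = 0.5; data precision n/σ² = 38/5 = 7.6.
θ̂ = (0.5·8 + 7.6·11.49) / (0.5 + 7.6) = 91.324/8.1 = 22831/2025 ≈ 11.2746.

θ̂_MAP = 11.2746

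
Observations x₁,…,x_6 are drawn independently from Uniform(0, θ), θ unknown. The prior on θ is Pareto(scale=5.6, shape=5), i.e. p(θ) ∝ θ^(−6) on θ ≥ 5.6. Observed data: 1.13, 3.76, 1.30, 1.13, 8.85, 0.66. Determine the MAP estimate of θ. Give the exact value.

The Uniform(0, θ) likelihood is θ^(−n) for θ ≥ max(xᵢ), zero otherwise. Here max(xᵢ) = 8.85.
Posterior ∝ θ^(−6) · θ^(−6) = θ^(−12) on θ ≥ max(5.6, 8.85) = 8.85.
This density is strictly decreasing in θ, so the posterior mode lies at the lower boundary of the support.

θ̂_MAP = 8.85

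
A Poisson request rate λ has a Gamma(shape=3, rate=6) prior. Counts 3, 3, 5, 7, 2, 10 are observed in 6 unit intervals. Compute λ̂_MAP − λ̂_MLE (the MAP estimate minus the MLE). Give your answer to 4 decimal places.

MAP − MLE = -2.3333

Σxᵢ = 30. Posterior is Gamma(33, 12); MAP = (33−1)/12 = 32/12 ≈ 2.66667.
MLE = x̄ = 30/6 ≈ 5.00000.
Difference = 32/12 − 30/6 = -7/3 ≈ -2.3333.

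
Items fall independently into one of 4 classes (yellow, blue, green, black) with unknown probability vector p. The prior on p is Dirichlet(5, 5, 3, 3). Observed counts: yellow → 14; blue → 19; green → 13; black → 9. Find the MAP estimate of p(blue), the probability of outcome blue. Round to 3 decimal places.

The posterior is Dirichlet(αᵢ + nᵢ) = Dirichlet(19, 24, 16, 12).
For a Dirichlet(a₁,…,a_K) with all aᵢ > 1, the mode has j-th component (aⱼ − 1)/(Σaᵢ − K).
Here Σaᵢ = 71 and K = 4, so p(blue) = (24 − 1)/(71 − 4) = 23/67 ≈ 0.343.

MAP estimate of p(blue) = 0.343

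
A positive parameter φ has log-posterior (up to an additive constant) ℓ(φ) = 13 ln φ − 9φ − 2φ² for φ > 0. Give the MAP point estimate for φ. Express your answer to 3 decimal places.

φ̂_MAP = 1.000

ℓ'(φ) = 13/φ − 9 − 4φ. Setting this to zero and multiplying by φ: 4φ² + 9φ − 13 = 0.
φ = (−9 + √(9² + 4·4·13)) / (2·4) = (−9 + √289) / 8 = (−9 + 17)/8 = 1.
ℓ''(φ) = −13/φ² − 4 < 0, confirming a maximum.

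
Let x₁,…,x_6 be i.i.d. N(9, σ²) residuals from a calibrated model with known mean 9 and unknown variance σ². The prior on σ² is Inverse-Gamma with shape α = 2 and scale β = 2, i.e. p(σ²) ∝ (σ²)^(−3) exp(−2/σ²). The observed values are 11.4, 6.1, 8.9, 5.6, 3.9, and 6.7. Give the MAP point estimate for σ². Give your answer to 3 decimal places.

Sum of squared deviations about the known mean: SS = (11.4−9)² + (6.1−9)² + (8.9−9)² + (5.6−9)² + (3.9−9)² + (6.7−9)² = 57.04.
The Normal likelihood contributes (σ²)^(−n/2) exp(−SS/(2σ²)), so the posterior is Inverse-Gamma(α + n/2, β + SS/2) = Inverse-Gamma(5, 30.52).
The mode of Inverse-Gamma(a, b) is b/(a+1) = 30.52/6 ≈ 5.087.

σ̂²_MAP = 5.087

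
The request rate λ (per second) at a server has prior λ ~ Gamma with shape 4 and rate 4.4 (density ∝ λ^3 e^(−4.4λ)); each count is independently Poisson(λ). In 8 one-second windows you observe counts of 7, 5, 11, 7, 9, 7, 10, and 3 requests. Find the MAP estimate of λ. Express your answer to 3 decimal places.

Σxᵢ = 7+5+11+7+9+7+10+3 = 59, with n = 8.
Posterior ∝ λ^3e^(−4.4λ) · λ^59e^(−8λ) = λ^62e^(−12.4λ), i.e. Gamma(shape=63, rate=12.4).
The mode of a Gamma(a, b) with a ≥ 1 (shape–rate) is (a−1)/b = 62/12.4 ≈ 5.000.

λ̂_MAP = 5.000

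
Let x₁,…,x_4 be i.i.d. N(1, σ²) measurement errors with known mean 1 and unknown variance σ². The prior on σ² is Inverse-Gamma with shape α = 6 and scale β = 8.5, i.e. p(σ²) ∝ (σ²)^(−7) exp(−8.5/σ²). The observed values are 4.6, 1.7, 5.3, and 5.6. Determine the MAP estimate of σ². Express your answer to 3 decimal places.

Sum of squared deviations about the known mean: SS = (4.6−1)² + (1.7−1)² + (5.3−1)² + (5.6−1)² = 53.1.
The Normal likelihood contributes (σ²)^(−n/2) exp(−SS/(2σ²)), so the posterior is Inverse-Gamma(α + n/2, β + SS/2) = Inverse-Gamma(8, 35.05).
The mode of Inverse-Gamma(a, b) is b/(a+1) = 35.05/9 ≈ 3.894.

σ̂²_MAP = 3.894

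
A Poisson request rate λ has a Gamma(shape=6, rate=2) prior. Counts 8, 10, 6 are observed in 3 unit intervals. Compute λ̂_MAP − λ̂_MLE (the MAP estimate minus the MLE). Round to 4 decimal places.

MAP − MLE = -2.2000

Σxᵢ = 24. Posterior is Gamma(30, 5); MAP = (30−1)/5 = 29/5 ≈ 5.80000.
MLE = x̄ = 24/3 ≈ 8.00000.
Difference = 29/5 − 24/3 = -11/5 ≈ -2.2000.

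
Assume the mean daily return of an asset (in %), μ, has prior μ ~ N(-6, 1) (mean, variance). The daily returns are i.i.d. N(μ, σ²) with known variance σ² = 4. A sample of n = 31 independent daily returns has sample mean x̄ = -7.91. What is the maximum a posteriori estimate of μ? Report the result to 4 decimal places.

n = 31, x̄ = -7.91.
For a Normal prior and Normal likelihood with known variance, the posterior is Normal; its mode equals its mean, the precision-weighted average.
Prior precision 1/σ₀² = 1/1 = 1; data precision n/σ² = 31/4 = 7.75.
μ̂ = (1·(-6) + 7.75·(-7.91)) / (1 + 7.75) = (-67.3025)/8.75 = -26921/3500 ≈ -7.6917.

μ̂_MAP = -7.6917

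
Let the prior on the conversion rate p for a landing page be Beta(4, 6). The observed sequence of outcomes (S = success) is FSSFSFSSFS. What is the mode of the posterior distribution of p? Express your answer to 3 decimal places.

p̂_MAP = 0.500

Prior: Beta(4, 6).
Data: 6 successes in 10 trials (from the sequence). The binomial likelihood contributes p^6(1−p)^4, so the posterior is Beta(4+6, 6+4) = Beta(10, 10).
For Beta(a, b) with a, b > 1 the mode is (a−1)/(a+b−2) = 9/18 ≈ 0.500.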